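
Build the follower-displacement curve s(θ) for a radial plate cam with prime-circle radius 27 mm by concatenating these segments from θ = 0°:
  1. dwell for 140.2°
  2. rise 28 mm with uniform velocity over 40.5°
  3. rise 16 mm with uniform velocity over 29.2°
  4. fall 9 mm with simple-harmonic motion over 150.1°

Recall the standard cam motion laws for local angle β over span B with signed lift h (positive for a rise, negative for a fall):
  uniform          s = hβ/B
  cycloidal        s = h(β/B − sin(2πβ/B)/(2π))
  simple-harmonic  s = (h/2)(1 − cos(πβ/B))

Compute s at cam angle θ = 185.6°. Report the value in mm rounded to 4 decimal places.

seg 1 [0°–140.2°] dwell: s stays 0.0000
seg 2 [140.2°–180.7°] uniform, h=28: full span → s += 28 → s = 28.0000
seg 3 [180.7°–209.9°] uniform, h=16: θ=185.6° here. β=4.9, B=29.2. 16·4.9/29.2 = 2.6849 → s = 30.6849

30.6849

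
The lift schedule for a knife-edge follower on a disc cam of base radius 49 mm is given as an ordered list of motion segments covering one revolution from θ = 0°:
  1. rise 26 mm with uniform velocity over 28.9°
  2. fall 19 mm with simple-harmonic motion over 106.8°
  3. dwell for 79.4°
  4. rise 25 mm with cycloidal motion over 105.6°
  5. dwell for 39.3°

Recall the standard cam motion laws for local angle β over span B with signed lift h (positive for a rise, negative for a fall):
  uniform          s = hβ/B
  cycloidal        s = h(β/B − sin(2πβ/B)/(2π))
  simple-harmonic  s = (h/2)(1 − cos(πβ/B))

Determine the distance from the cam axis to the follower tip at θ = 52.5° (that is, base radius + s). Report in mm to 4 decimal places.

seg 1 [0°–28.9°] uniform, h=26: full span → s += 26 → s = 26.0000
seg 2 [28.9°–135.7°] simple-harmonic, h=-19: θ=52.5° here. β=23.6, B=106.8. -19/2·(1 − cos(π·0.2210)) = -2.1987 → s = 23.8013
radial distance = base radius + s = 49 + 23.8013 = 72.8013

72.8013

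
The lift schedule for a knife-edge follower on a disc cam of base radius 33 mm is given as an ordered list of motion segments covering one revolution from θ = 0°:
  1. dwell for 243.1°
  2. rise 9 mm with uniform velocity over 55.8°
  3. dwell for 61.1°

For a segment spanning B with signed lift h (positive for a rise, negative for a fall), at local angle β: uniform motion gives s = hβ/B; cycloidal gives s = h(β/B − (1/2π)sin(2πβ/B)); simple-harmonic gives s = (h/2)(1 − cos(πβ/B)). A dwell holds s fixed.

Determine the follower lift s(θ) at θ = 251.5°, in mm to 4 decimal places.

seg 1 [0°–243.1°] dwell: s stays 0.0000
seg 2 [243.1°–298.9°] uniform, h=9: θ=251.5° here. β=8.4, B=55.8. 9·8.4/55.8 = 1.3548 → s = 1.3548

1.3548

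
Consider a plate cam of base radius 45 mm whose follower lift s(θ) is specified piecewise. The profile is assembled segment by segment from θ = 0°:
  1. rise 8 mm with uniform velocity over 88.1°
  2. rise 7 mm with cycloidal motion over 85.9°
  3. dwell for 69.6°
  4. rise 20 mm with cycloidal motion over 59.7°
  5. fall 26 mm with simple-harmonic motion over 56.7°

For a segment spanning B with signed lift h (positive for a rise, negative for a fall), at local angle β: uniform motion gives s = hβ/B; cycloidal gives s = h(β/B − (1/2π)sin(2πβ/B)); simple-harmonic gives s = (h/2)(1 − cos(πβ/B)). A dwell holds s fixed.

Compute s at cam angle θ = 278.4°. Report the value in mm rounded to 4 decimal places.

seg 1 [0°–88.1°] uniform, h=8: full span → s += 8 → s = 8.0000
seg 2 [88.1°–174°] cycloidal, h=7: full span → s += 7 → s = 15.0000
seg 3 [174°–243.6°] dwell: s stays 15.0000
seg 4 [243.6°–303.3°] cycloidal, h=20: θ=278.4° here. β=34.8, B=59.7. 20·(0.5829 − sin(2π·0.5829)/(2π)) = 13.2426 → s = 28.2426

28.2426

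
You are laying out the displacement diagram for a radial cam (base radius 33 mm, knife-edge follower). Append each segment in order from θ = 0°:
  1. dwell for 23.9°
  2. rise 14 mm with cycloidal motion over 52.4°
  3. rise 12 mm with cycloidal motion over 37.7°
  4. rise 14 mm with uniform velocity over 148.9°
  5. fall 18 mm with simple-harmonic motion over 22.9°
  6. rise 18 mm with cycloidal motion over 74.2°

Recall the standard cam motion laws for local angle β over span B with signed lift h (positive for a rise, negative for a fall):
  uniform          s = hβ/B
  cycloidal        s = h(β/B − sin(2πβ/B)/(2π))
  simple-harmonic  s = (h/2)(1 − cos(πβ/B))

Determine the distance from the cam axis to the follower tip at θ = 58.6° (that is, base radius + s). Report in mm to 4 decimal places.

seg 1 [0°–23.9°] dwell: s stays 0.0000
seg 2 [23.9°–76.3°] cycloidal, h=14: θ=58.6° here. β=34.7, B=52.4. 14·(0.6622 − sin(2π·0.6622)/(2π)) = 11.1687 → s = 11.1687
radial distance = base radius + s = 33 + 11.1687 = 44.1687

44.1687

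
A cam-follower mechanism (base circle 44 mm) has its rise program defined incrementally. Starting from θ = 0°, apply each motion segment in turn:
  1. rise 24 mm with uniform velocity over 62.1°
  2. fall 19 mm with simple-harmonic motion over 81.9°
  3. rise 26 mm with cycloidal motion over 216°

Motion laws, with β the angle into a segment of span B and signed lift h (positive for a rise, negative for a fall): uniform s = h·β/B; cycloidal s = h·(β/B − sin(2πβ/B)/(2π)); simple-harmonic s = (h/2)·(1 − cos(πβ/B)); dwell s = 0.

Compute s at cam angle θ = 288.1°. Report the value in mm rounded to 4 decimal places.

seg 1 [0°–62.1°] uniform, h=24: full span → s += 24 → s = 24.0000
seg 2 [62.1°–144°] simple-harmonic, h=-19: full span → s += -19 → s = 5.0000
seg 3 [144°–360°] cycloidal, h=26: θ=288.1° here. β=144.1, B=216. 26·(0.6671 − sin(2π·0.6671)/(2π)) = 20.9350 → s = 25.9350

25.9350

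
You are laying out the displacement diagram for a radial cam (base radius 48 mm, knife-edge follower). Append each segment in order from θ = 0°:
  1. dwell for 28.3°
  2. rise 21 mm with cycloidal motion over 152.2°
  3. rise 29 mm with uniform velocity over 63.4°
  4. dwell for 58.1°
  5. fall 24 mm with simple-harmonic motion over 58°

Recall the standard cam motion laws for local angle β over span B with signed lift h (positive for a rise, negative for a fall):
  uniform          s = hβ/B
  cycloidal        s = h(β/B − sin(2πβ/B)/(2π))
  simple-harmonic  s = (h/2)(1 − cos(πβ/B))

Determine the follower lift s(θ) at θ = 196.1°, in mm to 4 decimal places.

seg 1 [0°–28.3°] dwell: s stays 0.0000
seg 2 [28.3°–180.5°] cycloidal, h=21: full span → s += 21 → s = 21.0000
seg 3 [180.5°–243.9°] uniform, h=29: θ=196.1° here. β=15.6, B=63.4. 29·15.6/63.4 = 7.1356 → s = 28.1356

28.1356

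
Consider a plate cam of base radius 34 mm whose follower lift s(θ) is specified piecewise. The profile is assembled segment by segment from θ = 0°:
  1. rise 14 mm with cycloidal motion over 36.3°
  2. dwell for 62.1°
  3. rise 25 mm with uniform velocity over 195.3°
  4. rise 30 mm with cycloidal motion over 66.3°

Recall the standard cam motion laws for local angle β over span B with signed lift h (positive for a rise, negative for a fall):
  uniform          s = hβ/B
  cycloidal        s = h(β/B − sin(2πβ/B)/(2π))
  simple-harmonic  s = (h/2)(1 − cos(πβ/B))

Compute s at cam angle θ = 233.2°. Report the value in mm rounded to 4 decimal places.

seg 1 [0°–36.3°] cycloidal, h=14: full span → s += 14 → s = 14.0000
seg 2 [36.3°–98.4°] dwell: s stays 14.0000
seg 3 [98.4°–293.7°] uniform, h=25: θ=233.2° here. β=134.8, B=195.3. 25·134.8/195.3 = 17.2555 → s = 31.2555

31.2555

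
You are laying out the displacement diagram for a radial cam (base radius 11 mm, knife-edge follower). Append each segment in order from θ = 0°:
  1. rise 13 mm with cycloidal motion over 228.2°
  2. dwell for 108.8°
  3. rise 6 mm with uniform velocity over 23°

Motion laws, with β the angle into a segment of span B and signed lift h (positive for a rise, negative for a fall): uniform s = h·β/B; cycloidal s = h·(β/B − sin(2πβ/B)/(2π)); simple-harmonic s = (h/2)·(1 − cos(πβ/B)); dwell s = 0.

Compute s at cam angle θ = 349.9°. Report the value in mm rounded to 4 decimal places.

seg 1 [0°–228.2°] cycloidal, h=13: full span → s += 13 → s = 13.0000
seg 2 [228.2°–337°] dwell: s stays 13.0000
seg 3 [337°–360°] uniform, h=6: θ=349.9° here. β=12.9, B=23. 6·12.9/23 = 3.3652 → s = 16.3652

16.3652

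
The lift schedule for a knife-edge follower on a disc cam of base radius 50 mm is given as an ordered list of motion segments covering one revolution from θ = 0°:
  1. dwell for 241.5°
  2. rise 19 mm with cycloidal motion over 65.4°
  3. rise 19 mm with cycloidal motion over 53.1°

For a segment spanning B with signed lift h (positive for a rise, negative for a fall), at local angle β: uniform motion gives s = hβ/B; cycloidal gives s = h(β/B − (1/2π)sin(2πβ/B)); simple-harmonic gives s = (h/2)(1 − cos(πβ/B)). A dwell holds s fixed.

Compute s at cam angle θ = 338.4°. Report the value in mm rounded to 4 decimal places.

seg 1 [0°–241.5°] dwell: s stays 0.0000
seg 2 [241.5°–306.9°] cycloidal, h=19: full span → s += 19 → s = 19.0000
seg 3 [306.9°–360°] cycloidal, h=19: θ=338.4° here. β=31.5, B=53.1. 19·(0.5932 − sin(2π·0.5932)/(2π)) = 12.9428 → s = 31.9428

31.9428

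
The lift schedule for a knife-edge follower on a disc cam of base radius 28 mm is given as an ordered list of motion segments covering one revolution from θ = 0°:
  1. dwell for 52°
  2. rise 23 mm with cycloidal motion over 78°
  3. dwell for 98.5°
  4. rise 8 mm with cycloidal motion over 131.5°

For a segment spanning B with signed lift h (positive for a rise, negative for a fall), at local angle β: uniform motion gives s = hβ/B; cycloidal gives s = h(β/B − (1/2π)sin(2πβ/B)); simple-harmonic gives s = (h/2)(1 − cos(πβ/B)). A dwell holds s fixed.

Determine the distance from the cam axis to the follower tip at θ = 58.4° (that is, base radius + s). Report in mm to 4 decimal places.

seg 1 [0°–52°] dwell: s stays 0.0000
seg 2 [52°–130°] cycloidal, h=23: θ=58.4° here. β=6.4, B=78. 23·(0.0821 − sin(2π·0.0821)/(2π)) = 0.0825 → s = 0.0825
radial distance = base radius + s = 28 + 0.0825 = 28.0825

28.0825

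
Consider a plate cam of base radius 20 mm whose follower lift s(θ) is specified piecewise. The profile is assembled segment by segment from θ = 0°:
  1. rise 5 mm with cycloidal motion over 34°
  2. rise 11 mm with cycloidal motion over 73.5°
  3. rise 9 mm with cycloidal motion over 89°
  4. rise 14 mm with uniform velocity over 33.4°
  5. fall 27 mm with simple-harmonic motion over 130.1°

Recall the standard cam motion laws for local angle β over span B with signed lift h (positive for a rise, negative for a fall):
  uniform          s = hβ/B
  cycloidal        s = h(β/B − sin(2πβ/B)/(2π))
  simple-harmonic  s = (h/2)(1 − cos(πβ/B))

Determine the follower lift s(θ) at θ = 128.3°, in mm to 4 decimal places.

seg 1 [0°–34°] cycloidal, h=5: full span → s += 5 → s = 5.0000
seg 2 [34°–107.5°] cycloidal, h=11: full span → s += 11 → s = 16.0000
seg 3 [107.5°–196.5°] cycloidal, h=9: θ=128.3° here. β=20.8, B=89. 9·(0.2337 − sin(2π·0.2337)/(2π)) = 0.6785 → s = 16.6785

16.6785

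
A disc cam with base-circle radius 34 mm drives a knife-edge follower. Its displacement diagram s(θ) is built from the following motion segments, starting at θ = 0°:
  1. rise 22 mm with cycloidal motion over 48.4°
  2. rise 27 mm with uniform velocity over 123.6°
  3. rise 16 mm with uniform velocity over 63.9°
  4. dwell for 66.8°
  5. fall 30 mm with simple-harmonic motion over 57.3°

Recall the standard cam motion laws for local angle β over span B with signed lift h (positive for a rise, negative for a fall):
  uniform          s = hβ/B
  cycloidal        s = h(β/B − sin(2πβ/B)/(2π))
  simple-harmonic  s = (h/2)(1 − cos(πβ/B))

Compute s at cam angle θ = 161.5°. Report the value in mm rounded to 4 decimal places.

seg 1 [0°–48.4°] cycloidal, h=22: full span → s += 22 → s = 22.0000
seg 2 [48.4°–172°] uniform, h=27: θ=161.5° here. β=113.1, B=123.6. 27·113.1/123.6 = 24.7063 → s = 46.7063

46.7063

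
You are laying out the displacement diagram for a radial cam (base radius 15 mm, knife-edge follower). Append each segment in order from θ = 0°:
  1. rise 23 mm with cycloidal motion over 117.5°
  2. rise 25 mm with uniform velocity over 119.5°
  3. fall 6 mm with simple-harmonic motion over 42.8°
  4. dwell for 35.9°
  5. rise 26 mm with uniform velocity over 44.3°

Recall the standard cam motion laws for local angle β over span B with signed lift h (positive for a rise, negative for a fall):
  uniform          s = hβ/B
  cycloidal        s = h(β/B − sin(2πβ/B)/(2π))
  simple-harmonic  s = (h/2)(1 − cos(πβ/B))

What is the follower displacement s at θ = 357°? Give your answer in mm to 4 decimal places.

seg 1 [0°–117.5°] cycloidal, h=23: full span → s += 23 → s = 23.0000
seg 2 [117.5°–237°] uniform, h=25: full span → s += 25 → s = 48.0000
seg 3 [237°–279.8°] simple-harmonic, h=-6: full span → s += -6 → s = 42.0000
seg 4 [279.8°–315.7°] dwell: s stays 42.0000
seg 5 [315.7°–360°] uniform, h=26: θ=357° here. β=41.3, B=44.3. 26·41.3/44.3 = 24.2393 → s = 66.2393

66.2393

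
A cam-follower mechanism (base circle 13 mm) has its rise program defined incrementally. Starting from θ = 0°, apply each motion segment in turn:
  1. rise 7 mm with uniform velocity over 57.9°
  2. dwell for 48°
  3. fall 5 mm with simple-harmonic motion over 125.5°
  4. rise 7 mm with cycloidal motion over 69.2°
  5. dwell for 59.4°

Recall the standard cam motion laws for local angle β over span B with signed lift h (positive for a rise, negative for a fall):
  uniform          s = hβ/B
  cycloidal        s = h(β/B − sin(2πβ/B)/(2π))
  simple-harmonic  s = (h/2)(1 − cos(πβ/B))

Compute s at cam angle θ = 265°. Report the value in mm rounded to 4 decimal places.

seg 1 [0°–57.9°] uniform, h=7: full span → s += 7 → s = 7.0000
seg 2 [57.9°–105.9°] dwell: s stays 7.0000
seg 3 [105.9°–231.4°] simple-harmonic, h=-5: full span → s += -5 → s = 2.0000
seg 4 [231.4°–300.6°] cycloidal, h=7: θ=265° here. β=33.6, B=69.2. 7·(0.4855 − sin(2π·0.4855)/(2π)) = 3.2978 → s = 5.2978

5.2978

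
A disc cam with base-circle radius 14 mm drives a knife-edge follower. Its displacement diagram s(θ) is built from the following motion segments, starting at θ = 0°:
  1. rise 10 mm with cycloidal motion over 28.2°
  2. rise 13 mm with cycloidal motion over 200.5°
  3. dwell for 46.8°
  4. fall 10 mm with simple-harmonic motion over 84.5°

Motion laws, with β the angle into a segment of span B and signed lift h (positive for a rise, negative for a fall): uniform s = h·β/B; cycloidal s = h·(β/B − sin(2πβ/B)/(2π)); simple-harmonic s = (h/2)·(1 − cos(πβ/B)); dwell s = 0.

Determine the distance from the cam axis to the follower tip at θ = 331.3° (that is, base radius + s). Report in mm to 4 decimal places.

seg 1 [0°–28.2°] cycloidal, h=10: full span → s += 10 → s = 10.0000
seg 2 [28.2°–228.7°] cycloidal, h=13: full span → s += 13 → s = 23.0000
seg 3 [228.7°–275.5°] dwell: s stays 23.0000
seg 4 [275.5°–360°] simple-harmonic, h=-10: θ=331.3° here. β=55.8, B=84.5. -10/2·(1 − cos(π·0.6604)) = -7.4137 → s = 15.5863
radial distance = base radius + s = 14 + 15.5863 = 29.5863

29.5863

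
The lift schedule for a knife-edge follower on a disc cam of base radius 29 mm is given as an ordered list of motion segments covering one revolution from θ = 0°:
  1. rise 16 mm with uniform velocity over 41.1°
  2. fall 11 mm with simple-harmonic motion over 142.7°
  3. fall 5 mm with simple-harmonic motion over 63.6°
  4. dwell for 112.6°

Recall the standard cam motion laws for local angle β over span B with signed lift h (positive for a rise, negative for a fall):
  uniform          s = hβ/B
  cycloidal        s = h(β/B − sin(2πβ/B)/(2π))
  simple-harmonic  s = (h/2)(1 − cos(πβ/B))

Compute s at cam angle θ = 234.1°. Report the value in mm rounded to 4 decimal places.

seg 1 [0°–41.1°] uniform, h=16: full span → s += 16 → s = 16.0000
seg 2 [41.1°–183.8°] simple-harmonic, h=-11: full span → s += -11 → s = 5.0000
seg 3 [183.8°–247.4°] simple-harmonic, h=-5: θ=234.1° here. β=50.3, B=63.6. -5/2·(1 − cos(π·0.7909)) = -4.4796 → s = 0.5204

0.5204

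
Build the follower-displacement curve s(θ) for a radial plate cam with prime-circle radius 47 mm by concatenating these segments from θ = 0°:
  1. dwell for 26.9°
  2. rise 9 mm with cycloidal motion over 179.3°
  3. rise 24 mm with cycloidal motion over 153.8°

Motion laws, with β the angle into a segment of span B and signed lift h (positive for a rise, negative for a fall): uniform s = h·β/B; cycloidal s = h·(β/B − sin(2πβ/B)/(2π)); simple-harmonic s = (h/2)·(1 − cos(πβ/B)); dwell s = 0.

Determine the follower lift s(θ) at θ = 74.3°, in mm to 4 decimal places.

seg 1 [0°–26.9°] dwell: s stays 0.0000
seg 2 [26.9°–206.2°] cycloidal, h=9: θ=74.3° here. β=47.4, B=179.3. 9·(0.2644 − sin(2π·0.2644)/(2π)) = 0.9527 → s = 0.9527

0.9527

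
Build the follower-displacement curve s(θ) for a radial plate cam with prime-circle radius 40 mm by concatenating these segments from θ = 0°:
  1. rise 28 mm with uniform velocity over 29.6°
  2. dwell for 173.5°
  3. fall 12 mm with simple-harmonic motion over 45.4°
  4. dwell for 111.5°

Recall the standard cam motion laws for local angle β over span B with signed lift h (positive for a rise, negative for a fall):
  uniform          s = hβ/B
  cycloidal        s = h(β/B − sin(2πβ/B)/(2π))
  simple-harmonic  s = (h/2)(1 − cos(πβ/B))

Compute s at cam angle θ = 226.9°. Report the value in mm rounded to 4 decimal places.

seg 1 [0°–29.6°] uniform, h=28: full span → s += 28 → s = 28.0000
seg 2 [29.6°–203.1°] dwell: s stays 28.0000
seg 3 [203.1°–248.5°] simple-harmonic, h=-12: θ=226.9° here. β=23.8, B=45.4. -12/2·(1 − cos(π·0.5242)) = -6.4563 → s = 21.5437

21.5437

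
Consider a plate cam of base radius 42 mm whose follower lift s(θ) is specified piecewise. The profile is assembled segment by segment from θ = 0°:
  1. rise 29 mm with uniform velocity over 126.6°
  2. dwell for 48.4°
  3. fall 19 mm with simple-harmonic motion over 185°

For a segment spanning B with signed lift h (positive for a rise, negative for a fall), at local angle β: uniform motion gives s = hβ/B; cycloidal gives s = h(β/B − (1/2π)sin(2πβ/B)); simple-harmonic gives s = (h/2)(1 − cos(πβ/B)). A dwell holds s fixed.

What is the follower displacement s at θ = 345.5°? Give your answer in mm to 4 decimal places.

seg 1 [0°–126.6°] uniform, h=29: full span → s += 29 → s = 29.0000
seg 2 [126.6°–175°] dwell: s stays 29.0000
seg 3 [175°–360°] simple-harmonic, h=-19: θ=345.5° here. β=170.5, B=185. -19/2·(1 − cos(π·0.9216)) = -18.7135 → s = 10.2865

10.2865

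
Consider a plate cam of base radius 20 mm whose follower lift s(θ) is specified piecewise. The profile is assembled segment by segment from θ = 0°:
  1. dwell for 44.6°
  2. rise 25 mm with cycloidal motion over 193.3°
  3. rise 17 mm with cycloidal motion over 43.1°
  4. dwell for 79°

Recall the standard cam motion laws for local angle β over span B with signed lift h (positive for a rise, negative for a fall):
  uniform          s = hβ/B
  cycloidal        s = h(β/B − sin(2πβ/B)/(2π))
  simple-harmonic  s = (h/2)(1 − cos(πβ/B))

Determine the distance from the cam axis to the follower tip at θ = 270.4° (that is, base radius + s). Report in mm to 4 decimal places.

seg 1 [0°–44.6°] dwell: s stays 0.0000
seg 2 [44.6°–237.9°] cycloidal, h=25: full span → s += 25 → s = 25.0000
seg 3 [237.9°–281°] cycloidal, h=17: θ=270.4° here. β=32.5, B=43.1. 17·(0.7541 − sin(2π·0.7541)/(2π)) = 15.5238 → s = 40.5238
radial distance = base radius + s = 20 + 40.5238 = 60.5238

60.5238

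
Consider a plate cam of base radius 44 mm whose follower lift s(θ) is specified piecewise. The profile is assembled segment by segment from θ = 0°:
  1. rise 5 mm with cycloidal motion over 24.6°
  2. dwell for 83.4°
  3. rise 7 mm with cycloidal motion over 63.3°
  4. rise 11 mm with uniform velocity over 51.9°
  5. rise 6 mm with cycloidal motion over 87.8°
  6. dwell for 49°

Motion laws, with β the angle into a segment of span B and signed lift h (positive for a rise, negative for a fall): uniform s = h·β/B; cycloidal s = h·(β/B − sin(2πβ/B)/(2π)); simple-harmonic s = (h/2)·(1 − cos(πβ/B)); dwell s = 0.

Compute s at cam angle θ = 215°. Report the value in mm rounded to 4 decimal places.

seg 1 [0°–24.6°] cycloidal, h=5: full span → s += 5 → s = 5.0000
seg 2 [24.6°–108°] dwell: s stays 5.0000
seg 3 [108°–171.3°] cycloidal, h=7: full span → s += 7 → s = 12.0000
seg 4 [171.3°–223.2°] uniform, h=11: θ=215° here. β=43.7, B=51.9. 11·43.7/51.9 = 9.2620 → s = 21.2620

21.2620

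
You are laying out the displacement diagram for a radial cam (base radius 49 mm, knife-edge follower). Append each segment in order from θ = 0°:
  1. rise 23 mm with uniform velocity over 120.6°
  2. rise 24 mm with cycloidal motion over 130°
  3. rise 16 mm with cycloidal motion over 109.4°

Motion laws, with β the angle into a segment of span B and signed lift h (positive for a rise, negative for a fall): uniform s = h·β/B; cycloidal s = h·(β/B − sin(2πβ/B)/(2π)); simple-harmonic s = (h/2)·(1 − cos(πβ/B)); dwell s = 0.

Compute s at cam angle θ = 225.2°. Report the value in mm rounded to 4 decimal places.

seg 1 [0°–120.6°] uniform, h=23: full span → s += 23 → s = 23.0000
seg 2 [120.6°–250.6°] cycloidal, h=24: θ=225.2° here. β=104.6, B=130. 24·(0.8046 − sin(2π·0.8046)/(2π)) = 22.9078 → s = 45.9078

45.9078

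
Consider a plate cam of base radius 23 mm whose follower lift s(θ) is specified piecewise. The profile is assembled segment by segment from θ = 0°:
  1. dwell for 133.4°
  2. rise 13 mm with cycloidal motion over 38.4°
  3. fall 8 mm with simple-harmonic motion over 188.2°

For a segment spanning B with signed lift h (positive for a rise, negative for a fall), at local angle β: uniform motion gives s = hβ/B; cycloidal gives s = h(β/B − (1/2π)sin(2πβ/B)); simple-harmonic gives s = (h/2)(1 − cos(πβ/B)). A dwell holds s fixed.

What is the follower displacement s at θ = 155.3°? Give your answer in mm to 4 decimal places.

seg 1 [0°–133.4°] dwell: s stays 0.0000
seg 2 [133.4°–171.8°] cycloidal, h=13: θ=155.3° here. β=21.9, B=38.4. 13·(0.5703 − sin(2π·0.5703)/(2π)) = 8.2987 → s = 8.2987

8.2987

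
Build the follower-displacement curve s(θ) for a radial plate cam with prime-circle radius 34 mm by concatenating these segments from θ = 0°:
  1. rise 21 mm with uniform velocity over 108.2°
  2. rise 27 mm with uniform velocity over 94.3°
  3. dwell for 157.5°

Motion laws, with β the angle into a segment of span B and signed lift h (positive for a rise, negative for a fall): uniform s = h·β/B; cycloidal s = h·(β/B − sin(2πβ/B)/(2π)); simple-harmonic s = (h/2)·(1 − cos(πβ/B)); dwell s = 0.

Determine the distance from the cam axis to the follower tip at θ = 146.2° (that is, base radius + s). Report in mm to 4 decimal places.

seg 1 [0°–108.2°] uniform, h=21: full span → s += 21 → s = 21.0000
seg 2 [108.2°–202.5°] uniform, h=27: θ=146.2° here. β=38, B=94.3. 27·38/94.3 = 10.8802 → s = 31.8802
radial distance = base radius + s = 34 + 31.8802 = 65.8802

65.8802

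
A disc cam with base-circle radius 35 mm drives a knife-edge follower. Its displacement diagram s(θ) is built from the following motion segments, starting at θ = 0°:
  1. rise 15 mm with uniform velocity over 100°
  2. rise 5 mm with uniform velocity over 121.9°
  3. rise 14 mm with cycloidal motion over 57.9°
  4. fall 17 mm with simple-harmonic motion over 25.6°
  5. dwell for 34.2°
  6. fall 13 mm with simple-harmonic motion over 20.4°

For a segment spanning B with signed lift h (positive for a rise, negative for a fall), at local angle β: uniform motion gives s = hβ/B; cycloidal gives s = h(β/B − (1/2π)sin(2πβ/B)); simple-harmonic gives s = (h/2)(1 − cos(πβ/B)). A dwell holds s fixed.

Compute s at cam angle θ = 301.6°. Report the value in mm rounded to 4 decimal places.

seg 1 [0°–100°] uniform, h=15: full span → s += 15 → s = 15.0000
seg 2 [100°–221.9°] uniform, h=5: full span → s += 5 → s = 20.0000
seg 3 [221.9°–279.8°] cycloidal, h=14: full span → s += 14 → s = 34.0000
seg 4 [279.8°–305.4°] simple-harmonic, h=-17: θ=301.6° here. β=21.8, B=25.6. -17/2·(1 − cos(π·0.8516)) = -16.0924 → s = 17.9076

17.9076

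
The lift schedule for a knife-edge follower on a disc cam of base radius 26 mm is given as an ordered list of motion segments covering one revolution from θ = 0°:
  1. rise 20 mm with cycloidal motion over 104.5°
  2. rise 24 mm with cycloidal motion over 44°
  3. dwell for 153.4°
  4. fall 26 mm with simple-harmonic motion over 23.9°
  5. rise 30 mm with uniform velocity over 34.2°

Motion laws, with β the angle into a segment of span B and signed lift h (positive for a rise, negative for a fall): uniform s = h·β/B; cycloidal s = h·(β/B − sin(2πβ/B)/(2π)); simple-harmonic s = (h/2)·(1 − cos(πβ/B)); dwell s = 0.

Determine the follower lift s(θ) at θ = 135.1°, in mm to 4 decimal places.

seg 1 [0°–104.5°] cycloidal, h=20: full span → s += 20 → s = 20.0000
seg 2 [104.5°–148.5°] cycloidal, h=24: θ=135.1° here. β=30.6, B=44. 24·(0.6955 − sin(2π·0.6955)/(2π)) = 20.2885 → s = 40.2885

40.2885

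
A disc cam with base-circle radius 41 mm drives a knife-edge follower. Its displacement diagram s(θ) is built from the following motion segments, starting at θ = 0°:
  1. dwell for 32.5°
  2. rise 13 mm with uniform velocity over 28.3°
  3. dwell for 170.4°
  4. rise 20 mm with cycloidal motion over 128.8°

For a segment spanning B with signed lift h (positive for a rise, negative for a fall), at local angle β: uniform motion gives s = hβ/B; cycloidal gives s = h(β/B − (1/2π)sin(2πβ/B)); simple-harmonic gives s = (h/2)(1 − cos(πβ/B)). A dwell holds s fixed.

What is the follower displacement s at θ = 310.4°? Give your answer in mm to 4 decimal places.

seg 1 [0°–32.5°] dwell: s stays 0.0000
seg 2 [32.5°–60.8°] uniform, h=13: full span → s += 13 → s = 13.0000
seg 3 [60.8°–231.2°] dwell: s stays 13.0000
seg 4 [231.2°–360°] cycloidal, h=20: θ=310.4° here. β=79.2, B=128.8. 20·(0.6149 − sin(2π·0.6149)/(2π)) = 14.4018 → s = 27.4018

27.4018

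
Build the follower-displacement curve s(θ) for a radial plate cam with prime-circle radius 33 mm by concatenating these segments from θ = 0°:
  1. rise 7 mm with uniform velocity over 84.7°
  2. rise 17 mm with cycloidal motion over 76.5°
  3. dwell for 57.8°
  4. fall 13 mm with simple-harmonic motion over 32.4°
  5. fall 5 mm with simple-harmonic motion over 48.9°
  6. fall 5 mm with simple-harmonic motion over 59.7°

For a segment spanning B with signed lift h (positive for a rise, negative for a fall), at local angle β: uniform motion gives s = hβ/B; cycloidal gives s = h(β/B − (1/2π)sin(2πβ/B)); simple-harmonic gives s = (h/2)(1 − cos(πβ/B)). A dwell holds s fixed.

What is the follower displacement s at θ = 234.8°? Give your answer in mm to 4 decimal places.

seg 1 [0°–84.7°] uniform, h=7: full span → s += 7 → s = 7.0000
seg 2 [84.7°–161.2°] cycloidal, h=17: full span → s += 17 → s = 24.0000
seg 3 [161.2°–219°] dwell: s stays 24.0000
seg 4 [219°–251.4°] simple-harmonic, h=-13: θ=234.8° here. β=15.8, B=32.4. -13/2·(1 − cos(π·0.4877)) = -6.2480 → s = 17.7520

17.7520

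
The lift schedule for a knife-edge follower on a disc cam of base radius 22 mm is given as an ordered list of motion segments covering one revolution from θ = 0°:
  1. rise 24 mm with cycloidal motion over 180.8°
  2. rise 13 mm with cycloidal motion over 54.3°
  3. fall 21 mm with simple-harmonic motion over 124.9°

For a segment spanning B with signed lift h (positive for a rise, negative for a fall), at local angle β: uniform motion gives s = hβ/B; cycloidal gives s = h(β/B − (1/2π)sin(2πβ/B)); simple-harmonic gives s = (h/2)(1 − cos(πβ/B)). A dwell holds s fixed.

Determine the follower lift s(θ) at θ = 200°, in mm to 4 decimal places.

seg 1 [0°–180.8°] cycloidal, h=24: full span → s += 24 → s = 24.0000
seg 2 [180.8°–235.1°] cycloidal, h=13: θ=200° here. β=19.2, B=54.3. 13·(0.3536 − sin(2π·0.3536)/(2π)) = 2.9507 → s = 26.9507

26.9507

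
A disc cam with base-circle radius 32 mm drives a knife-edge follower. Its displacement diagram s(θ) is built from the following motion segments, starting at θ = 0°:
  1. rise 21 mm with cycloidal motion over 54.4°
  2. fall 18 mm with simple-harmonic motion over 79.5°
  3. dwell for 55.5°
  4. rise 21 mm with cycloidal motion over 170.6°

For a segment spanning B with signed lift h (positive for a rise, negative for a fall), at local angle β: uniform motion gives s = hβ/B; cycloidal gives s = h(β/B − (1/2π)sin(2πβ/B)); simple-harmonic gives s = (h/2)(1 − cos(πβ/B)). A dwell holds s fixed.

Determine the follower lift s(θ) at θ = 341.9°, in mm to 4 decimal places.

seg 1 [0°–54.4°] cycloidal, h=21: full span → s += 21 → s = 21.0000
seg 2 [54.4°–133.9°] simple-harmonic, h=-18: full span → s += -18 → s = 3.0000
seg 3 [133.9°–189.4°] dwell: s stays 3.0000
seg 4 [189.4°–360°] cycloidal, h=21: θ=341.9° here. β=152.5, B=170.6. 21·(0.8939 − sin(2π·0.8939)/(2π)) = 20.8386 → s = 23.8386

23.8386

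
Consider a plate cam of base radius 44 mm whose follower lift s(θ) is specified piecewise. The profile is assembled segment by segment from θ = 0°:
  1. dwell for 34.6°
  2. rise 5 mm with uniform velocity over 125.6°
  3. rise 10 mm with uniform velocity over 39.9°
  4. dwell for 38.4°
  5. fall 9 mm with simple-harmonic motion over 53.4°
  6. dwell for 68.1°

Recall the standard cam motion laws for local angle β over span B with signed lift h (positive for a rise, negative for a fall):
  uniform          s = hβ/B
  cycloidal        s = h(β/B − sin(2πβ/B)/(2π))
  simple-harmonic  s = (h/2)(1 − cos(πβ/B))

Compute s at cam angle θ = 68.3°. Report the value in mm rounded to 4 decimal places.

seg 1 [0°–34.6°] dwell: s stays 0.0000
seg 2 [34.6°–160.2°] uniform, h=5: θ=68.3° here. β=33.7, B=125.6. 5·33.7/125.6 = 1.3416 → s = 1.3416

1.3416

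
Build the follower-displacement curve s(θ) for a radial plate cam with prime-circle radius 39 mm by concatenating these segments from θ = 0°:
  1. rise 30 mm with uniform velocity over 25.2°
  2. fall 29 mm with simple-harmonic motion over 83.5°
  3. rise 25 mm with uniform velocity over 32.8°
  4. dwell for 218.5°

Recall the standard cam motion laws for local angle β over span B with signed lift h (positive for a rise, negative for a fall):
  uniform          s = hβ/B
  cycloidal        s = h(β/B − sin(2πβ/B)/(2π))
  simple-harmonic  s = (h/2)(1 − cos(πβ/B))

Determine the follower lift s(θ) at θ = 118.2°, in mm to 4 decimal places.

seg 1 [0°–25.2°] uniform, h=30: full span → s += 30 → s = 30.0000
seg 2 [25.2°–108.7°] simple-harmonic, h=-29: full span → s += -29 → s = 1.0000
seg 3 [108.7°–141.5°] uniform, h=25: θ=118.2° here. β=9.5, B=32.8. 25·9.5/32.8 = 7.2409 → s = 8.2409

8.2409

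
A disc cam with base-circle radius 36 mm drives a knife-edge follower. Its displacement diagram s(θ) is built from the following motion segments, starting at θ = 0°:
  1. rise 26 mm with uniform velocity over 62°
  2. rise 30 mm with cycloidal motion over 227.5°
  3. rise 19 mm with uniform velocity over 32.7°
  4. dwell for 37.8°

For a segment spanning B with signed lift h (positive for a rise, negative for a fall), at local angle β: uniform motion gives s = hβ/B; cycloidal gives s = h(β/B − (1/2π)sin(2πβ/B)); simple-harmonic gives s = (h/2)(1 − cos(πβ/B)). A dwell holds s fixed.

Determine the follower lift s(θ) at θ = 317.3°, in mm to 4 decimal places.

seg 1 [0°–62°] uniform, h=26: full span → s += 26 → s = 26.0000
seg 2 [62°–289.5°] cycloidal, h=30: full span → s += 30 → s = 56.0000
seg 3 [289.5°–322.2°] uniform, h=19: θ=317.3° here. β=27.8, B=32.7. 19·27.8/32.7 = 16.1529 → s = 72.1529

72.1529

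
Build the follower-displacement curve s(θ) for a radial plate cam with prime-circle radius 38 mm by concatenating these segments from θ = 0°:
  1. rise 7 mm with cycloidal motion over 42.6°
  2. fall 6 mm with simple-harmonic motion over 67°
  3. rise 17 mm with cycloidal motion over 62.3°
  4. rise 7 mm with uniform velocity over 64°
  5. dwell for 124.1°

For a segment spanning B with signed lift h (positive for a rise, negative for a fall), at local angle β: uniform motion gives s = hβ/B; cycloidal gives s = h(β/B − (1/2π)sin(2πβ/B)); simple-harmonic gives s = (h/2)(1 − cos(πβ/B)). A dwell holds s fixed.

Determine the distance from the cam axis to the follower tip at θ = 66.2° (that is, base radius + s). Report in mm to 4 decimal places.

seg 1 [0°–42.6°] cycloidal, h=7: full span → s += 7 → s = 7.0000
seg 2 [42.6°–109.6°] simple-harmonic, h=-6: θ=66.2° here. β=23.6, B=67. -6/2·(1 − cos(π·0.3522)) = -1.6569 → s = 5.3431
radial distance = base radius + s = 38 + 5.3431 = 43.3431

43.3431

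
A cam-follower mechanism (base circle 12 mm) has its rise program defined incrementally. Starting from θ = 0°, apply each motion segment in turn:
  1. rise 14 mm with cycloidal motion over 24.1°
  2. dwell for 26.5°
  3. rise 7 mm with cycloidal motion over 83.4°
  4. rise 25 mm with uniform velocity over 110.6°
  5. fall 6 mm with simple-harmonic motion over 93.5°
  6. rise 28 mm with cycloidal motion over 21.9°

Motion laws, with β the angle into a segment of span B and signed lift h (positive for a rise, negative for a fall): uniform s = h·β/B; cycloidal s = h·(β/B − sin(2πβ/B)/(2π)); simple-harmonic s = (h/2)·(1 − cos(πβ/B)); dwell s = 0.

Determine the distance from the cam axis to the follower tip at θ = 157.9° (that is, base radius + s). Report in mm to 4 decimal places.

seg 1 [0°–24.1°] cycloidal, h=14: full span → s += 14 → s = 14.0000
seg 2 [24.1°–50.6°] dwell: s stays 14.0000
seg 3 [50.6°–134°] cycloidal, h=7: full span → s += 7 → s = 21.0000
seg 4 [134°–244.6°] uniform, h=25: θ=157.9° here. β=23.9, B=110.6. 25·23.9/110.6 = 5.4024 → s = 26.4024
radial distance = base radius + s = 12 + 26.4024 = 38.4024

38.4024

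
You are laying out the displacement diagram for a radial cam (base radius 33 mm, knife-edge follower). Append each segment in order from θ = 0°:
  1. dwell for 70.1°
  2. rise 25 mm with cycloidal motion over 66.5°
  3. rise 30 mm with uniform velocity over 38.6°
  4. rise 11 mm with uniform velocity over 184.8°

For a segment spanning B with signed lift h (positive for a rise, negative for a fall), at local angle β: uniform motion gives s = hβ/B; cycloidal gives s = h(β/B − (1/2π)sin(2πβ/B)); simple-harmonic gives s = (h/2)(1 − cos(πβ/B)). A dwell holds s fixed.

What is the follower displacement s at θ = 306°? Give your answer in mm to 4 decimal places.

seg 1 [0°–70.1°] dwell: s stays 0.0000
seg 2 [70.1°–136.6°] cycloidal, h=25: full span → s += 25 → s = 25.0000
seg 3 [136.6°–175.2°] uniform, h=30: full span → s += 30 → s = 55.0000
seg 4 [175.2°–360°] uniform, h=11: θ=306° here. β=130.8, B=184.8. 11·130.8/184.8 = 7.7857 → s = 62.7857

62.7857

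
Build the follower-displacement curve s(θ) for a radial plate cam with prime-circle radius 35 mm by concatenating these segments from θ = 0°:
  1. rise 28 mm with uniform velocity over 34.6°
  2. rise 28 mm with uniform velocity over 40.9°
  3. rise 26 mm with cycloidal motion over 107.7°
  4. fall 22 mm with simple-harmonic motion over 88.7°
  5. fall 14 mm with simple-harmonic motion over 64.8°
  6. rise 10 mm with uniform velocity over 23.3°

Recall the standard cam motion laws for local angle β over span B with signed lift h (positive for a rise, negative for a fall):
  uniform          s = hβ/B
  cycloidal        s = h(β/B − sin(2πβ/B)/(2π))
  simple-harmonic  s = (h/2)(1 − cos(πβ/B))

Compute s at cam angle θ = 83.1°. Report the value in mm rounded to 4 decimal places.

seg 1 [0°–34.6°] uniform, h=28: full span → s += 28 → s = 28.0000
seg 2 [34.6°–75.5°] uniform, h=28: full span → s += 28 → s = 56.0000
seg 3 [75.5°–183.2°] cycloidal, h=26: θ=83.1° here. β=7.6, B=107.7. 26·(0.0706 − sin(2π·0.0706)/(2π)) = 0.0595 → s = 56.0595

56.0595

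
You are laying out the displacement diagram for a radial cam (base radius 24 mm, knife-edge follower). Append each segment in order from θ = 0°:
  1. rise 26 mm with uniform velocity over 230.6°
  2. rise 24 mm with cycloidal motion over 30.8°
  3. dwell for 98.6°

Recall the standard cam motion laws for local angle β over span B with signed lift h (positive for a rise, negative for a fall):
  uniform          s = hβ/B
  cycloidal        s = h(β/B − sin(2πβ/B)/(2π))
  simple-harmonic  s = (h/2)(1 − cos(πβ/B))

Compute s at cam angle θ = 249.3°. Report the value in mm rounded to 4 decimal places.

seg 1 [0°–230.6°] uniform, h=26: full span → s += 26 → s = 26.0000
seg 2 [230.6°–261.4°] cycloidal, h=24: θ=249.3° here. β=18.7, B=30.8. 24·(0.6071 − sin(2π·0.6071)/(2π)) = 16.9530 → s = 42.9530

42.9530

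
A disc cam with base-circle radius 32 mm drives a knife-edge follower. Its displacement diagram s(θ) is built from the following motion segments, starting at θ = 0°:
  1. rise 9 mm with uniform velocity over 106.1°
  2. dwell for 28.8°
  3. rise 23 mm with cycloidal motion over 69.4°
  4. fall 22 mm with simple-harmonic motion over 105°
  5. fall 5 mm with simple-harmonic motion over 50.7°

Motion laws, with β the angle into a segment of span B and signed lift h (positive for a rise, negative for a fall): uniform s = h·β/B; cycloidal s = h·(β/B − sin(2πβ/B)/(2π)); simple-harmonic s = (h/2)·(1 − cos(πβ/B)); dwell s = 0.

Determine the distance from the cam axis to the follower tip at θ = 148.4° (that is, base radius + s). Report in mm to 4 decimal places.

seg 1 [0°–106.1°] uniform, h=9: full span → s += 9 → s = 9.0000
seg 2 [106.1°–134.9°] dwell: s stays 9.0000
seg 3 [134.9°–204.3°] cycloidal, h=23: θ=148.4° here. β=13.5, B=69.4. 23·(0.1945 − sin(2π·0.1945)/(2π)) = 1.0336 → s = 10.0336
radial distance = base radius + s = 32 + 10.0336 = 42.0336

42.0336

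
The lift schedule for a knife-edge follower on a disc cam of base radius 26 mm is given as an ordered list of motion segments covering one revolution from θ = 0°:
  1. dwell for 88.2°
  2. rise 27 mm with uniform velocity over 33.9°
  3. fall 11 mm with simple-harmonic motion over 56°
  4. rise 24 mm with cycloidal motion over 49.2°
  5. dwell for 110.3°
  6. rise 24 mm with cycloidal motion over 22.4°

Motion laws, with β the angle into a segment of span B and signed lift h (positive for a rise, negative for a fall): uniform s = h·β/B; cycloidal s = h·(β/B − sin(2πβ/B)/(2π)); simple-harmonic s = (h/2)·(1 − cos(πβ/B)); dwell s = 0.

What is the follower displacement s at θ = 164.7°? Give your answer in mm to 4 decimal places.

seg 1 [0°–88.2°] dwell: s stays 0.0000
seg 2 [88.2°–122.1°] uniform, h=27: full span → s += 27 → s = 27.0000
seg 3 [122.1°–178.1°] simple-harmonic, h=-11: θ=164.7° here. β=42.6, B=56. -11/2·(1 − cos(π·0.7607)) = -9.5178 → s = 17.4822

17.4822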